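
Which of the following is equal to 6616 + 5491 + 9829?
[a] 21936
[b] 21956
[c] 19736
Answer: a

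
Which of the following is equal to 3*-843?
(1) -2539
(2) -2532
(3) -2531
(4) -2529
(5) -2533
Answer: 4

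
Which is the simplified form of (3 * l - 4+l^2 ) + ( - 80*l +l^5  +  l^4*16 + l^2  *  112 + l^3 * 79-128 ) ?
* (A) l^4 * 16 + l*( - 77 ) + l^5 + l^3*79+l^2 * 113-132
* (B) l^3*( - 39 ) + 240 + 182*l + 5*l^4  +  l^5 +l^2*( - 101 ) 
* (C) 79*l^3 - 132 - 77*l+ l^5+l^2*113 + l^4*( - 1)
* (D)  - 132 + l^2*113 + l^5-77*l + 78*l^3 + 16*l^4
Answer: A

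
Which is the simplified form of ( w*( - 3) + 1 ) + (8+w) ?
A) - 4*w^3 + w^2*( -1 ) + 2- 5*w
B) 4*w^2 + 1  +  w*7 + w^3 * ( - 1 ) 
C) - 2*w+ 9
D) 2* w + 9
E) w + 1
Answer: C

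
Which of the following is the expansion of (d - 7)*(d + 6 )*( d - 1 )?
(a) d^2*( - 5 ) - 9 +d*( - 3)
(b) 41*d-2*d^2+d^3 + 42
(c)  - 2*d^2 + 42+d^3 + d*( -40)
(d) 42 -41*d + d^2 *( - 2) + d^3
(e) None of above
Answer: d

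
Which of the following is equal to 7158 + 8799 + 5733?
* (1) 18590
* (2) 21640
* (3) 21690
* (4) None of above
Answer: 3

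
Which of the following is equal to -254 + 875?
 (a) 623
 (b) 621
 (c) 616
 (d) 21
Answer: b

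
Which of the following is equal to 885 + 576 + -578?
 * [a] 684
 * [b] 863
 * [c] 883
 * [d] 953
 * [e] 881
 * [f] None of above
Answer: c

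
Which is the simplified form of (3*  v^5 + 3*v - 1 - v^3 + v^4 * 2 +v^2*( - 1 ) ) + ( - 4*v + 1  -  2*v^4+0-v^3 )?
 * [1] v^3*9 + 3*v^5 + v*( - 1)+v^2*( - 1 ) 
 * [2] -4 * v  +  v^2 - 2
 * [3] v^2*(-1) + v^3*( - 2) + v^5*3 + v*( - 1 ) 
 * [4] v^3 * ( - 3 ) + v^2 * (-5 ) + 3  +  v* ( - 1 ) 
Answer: 3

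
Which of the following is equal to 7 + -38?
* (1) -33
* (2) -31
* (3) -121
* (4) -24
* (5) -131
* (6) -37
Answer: 2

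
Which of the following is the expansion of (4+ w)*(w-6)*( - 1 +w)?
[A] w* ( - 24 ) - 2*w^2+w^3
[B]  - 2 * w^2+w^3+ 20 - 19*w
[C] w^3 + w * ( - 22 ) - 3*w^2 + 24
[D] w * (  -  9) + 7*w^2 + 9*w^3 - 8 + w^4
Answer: C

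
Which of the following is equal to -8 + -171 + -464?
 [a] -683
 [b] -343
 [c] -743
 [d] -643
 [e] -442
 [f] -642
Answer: d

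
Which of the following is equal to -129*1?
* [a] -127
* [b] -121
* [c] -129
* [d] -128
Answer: c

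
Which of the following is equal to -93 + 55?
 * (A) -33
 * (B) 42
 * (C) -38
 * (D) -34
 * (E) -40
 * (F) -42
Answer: C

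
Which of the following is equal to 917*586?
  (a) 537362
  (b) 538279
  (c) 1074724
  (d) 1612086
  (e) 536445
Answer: a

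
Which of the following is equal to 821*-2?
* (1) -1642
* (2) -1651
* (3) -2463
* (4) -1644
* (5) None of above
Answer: 1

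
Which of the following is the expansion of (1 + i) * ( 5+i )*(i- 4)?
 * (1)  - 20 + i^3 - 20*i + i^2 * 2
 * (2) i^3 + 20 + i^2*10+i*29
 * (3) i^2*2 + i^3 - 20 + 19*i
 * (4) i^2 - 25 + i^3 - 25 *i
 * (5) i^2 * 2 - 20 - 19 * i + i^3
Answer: 5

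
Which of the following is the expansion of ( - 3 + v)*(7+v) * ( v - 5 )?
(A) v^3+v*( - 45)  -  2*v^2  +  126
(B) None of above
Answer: B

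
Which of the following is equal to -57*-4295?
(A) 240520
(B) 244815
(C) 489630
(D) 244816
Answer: B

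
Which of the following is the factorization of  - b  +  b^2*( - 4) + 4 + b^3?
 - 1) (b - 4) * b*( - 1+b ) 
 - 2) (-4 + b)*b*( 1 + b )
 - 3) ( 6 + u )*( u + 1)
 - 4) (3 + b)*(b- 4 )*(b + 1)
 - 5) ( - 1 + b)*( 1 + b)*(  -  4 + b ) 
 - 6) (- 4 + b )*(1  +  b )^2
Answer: 5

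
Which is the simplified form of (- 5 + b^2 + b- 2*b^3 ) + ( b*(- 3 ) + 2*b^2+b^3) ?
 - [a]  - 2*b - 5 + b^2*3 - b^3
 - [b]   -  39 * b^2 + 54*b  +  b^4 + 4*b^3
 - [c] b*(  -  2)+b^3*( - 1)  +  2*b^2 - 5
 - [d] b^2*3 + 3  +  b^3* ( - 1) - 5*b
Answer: a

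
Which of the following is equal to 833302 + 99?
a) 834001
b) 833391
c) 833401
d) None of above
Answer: c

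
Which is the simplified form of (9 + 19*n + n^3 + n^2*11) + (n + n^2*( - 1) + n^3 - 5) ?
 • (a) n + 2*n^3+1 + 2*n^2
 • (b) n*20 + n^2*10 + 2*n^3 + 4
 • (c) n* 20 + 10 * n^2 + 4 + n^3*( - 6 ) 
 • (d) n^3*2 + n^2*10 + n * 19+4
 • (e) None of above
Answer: b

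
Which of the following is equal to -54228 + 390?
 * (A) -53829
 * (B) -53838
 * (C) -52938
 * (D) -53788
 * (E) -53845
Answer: B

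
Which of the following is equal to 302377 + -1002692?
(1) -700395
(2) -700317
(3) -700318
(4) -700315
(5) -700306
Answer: 4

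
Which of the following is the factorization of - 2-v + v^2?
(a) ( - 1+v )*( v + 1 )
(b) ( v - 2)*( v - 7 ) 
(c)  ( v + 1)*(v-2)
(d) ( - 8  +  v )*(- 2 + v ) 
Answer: c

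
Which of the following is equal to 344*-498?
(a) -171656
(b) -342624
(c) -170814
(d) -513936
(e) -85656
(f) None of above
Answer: f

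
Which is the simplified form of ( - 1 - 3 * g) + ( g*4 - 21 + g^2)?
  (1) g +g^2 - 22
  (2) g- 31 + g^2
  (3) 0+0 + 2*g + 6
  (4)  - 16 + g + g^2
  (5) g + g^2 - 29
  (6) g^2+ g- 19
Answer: 1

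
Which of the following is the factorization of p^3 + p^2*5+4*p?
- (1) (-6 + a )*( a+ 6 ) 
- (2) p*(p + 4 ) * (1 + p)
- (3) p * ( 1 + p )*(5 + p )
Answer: 2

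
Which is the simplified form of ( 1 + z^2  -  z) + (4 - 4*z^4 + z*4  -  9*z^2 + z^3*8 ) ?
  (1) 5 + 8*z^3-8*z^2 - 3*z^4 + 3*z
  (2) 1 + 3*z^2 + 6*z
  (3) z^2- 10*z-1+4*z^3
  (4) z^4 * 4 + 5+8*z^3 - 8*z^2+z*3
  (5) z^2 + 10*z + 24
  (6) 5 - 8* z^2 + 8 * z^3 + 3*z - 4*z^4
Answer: 6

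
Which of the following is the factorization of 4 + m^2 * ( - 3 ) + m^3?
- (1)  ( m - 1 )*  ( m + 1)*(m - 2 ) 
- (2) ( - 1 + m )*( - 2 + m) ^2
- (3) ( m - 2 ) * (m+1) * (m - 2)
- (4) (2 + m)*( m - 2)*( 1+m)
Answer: 3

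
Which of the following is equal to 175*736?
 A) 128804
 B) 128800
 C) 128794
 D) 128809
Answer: B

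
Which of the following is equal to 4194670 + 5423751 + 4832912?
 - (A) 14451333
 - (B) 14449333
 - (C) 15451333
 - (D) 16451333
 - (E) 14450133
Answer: A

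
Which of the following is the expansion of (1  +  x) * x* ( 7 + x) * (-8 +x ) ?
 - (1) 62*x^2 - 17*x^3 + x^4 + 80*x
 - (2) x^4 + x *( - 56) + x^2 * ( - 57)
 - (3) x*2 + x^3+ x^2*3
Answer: 2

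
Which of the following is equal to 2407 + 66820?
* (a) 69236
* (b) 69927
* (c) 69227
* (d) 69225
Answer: c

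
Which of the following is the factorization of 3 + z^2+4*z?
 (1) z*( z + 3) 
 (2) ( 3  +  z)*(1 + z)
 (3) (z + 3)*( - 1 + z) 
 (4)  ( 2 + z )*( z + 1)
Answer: 2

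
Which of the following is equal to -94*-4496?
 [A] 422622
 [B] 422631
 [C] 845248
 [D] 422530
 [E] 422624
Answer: E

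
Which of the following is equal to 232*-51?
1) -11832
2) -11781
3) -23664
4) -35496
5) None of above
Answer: 1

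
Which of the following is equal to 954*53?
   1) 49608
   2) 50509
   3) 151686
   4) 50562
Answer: 4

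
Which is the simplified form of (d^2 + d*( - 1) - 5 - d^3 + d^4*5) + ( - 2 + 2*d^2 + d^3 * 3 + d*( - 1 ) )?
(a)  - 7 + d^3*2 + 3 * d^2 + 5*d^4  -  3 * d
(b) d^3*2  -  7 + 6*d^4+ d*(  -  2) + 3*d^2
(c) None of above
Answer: c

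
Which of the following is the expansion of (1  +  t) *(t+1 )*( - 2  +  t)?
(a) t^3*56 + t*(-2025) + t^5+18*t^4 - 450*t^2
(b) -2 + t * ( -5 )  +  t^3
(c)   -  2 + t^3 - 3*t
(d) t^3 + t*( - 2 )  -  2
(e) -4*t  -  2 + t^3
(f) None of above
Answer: c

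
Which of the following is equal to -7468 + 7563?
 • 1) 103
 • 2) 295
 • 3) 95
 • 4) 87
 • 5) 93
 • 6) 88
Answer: 3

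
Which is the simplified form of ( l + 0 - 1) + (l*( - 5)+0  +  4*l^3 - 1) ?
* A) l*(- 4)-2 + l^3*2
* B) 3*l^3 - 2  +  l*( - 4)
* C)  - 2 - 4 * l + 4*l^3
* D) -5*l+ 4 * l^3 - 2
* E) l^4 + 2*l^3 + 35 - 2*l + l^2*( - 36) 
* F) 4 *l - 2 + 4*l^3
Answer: C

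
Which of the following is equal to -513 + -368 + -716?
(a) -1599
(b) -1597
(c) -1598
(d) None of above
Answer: b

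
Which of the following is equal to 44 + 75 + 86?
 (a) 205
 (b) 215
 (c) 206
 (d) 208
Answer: a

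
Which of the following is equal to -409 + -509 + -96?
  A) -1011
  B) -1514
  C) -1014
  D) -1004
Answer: C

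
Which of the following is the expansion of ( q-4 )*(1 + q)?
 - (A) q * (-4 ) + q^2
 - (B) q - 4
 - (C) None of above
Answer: C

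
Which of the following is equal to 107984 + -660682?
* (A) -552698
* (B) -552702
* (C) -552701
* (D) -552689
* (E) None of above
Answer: A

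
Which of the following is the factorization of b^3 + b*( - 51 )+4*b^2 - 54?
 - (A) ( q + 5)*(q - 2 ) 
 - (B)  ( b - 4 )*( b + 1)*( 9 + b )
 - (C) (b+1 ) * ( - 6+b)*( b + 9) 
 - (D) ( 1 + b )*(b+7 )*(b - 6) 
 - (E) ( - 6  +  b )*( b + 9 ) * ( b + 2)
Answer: C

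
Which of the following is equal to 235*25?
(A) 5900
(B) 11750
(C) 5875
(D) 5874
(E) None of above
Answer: C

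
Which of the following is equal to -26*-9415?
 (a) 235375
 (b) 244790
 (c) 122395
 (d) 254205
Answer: b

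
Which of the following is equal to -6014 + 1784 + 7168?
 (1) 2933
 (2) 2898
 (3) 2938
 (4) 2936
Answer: 3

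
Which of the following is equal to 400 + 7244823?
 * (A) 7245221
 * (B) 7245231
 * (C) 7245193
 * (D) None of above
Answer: D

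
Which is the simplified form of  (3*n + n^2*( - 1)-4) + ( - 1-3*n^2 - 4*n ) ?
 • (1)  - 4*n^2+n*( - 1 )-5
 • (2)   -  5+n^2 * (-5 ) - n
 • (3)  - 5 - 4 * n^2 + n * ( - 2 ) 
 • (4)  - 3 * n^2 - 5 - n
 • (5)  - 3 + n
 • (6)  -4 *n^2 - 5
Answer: 1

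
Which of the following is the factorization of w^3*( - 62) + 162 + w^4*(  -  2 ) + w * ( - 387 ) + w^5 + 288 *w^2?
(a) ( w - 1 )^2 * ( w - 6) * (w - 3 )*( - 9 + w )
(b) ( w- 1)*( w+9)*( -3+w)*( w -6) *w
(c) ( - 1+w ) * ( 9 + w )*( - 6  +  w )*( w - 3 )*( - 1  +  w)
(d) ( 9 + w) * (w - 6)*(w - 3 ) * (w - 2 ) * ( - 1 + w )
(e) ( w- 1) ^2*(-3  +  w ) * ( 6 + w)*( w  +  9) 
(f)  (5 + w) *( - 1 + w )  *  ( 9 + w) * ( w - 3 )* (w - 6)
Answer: c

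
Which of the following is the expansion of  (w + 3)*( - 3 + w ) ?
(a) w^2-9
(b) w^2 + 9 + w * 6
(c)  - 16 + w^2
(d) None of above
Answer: a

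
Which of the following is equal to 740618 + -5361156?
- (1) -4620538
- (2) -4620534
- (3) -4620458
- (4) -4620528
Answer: 1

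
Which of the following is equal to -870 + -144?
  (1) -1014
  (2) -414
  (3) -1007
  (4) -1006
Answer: 1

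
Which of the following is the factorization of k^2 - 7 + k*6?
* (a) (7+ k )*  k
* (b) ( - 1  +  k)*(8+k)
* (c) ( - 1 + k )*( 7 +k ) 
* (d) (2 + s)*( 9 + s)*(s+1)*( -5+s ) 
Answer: c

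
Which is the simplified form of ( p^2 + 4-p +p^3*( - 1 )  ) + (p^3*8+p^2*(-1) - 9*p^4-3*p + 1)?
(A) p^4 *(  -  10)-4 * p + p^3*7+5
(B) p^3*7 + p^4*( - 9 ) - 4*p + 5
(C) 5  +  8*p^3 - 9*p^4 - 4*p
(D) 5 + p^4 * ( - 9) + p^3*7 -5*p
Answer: B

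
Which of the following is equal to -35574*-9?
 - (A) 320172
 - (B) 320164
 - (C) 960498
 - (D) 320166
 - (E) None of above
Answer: D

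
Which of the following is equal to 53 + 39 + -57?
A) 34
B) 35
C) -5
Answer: B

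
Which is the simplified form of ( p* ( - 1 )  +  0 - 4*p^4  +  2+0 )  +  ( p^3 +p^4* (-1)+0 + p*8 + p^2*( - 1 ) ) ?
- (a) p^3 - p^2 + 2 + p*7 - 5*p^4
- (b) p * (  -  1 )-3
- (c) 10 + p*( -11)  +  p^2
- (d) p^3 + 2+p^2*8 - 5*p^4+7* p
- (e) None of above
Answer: a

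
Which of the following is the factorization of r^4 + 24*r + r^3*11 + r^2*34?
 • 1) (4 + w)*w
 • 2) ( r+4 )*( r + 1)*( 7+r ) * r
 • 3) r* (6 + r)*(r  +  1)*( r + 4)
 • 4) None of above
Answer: 3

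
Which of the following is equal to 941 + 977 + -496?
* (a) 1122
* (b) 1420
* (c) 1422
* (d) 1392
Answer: c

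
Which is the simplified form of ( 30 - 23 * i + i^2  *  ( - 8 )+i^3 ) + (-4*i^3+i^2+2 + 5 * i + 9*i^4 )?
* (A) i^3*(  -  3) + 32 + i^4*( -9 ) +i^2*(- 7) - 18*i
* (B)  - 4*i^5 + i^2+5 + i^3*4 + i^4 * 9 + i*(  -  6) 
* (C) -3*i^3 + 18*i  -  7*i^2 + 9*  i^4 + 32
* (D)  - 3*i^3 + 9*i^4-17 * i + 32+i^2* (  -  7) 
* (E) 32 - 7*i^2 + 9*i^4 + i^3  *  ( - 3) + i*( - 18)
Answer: E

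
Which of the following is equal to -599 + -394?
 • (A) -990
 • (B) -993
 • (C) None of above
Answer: B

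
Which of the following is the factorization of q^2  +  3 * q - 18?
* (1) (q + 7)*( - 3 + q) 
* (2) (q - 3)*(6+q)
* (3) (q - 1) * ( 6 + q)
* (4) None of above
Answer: 2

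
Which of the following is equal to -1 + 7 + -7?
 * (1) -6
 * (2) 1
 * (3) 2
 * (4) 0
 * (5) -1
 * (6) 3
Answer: 5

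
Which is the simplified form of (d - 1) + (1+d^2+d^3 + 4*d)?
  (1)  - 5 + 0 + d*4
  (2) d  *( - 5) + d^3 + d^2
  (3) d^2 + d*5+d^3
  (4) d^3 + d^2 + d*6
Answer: 3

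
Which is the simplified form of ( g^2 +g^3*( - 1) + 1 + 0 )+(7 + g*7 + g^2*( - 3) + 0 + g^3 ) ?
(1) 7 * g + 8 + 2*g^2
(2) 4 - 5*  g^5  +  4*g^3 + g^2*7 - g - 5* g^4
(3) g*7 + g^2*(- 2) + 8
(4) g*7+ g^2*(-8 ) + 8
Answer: 3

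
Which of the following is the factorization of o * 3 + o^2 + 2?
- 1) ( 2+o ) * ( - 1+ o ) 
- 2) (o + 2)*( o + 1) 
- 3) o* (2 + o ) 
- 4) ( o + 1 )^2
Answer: 2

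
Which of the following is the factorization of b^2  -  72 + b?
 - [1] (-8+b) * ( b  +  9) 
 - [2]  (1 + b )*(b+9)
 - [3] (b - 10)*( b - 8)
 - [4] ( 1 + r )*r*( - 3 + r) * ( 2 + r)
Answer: 1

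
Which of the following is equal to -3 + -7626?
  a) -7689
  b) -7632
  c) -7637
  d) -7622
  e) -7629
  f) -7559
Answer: e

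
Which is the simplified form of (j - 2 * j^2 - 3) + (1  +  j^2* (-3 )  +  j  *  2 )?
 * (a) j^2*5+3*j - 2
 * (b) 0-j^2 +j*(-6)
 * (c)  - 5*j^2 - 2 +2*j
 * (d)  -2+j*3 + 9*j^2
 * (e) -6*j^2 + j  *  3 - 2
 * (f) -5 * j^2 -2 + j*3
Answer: f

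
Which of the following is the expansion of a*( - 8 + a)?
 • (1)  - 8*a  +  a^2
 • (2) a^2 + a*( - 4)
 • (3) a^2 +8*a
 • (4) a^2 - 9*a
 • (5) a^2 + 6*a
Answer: 1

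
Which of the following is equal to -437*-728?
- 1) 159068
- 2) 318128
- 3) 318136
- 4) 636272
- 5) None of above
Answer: 3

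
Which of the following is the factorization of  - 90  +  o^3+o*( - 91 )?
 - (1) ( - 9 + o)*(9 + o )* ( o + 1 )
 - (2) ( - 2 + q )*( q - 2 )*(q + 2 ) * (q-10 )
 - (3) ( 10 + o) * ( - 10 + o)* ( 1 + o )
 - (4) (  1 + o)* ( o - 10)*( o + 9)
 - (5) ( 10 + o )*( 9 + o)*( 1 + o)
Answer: 4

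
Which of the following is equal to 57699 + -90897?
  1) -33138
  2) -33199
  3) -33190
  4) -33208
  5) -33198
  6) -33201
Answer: 5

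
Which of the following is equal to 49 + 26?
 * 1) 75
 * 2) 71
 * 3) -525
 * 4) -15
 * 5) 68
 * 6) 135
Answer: 1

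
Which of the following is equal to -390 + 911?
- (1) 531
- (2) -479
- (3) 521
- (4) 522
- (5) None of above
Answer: 3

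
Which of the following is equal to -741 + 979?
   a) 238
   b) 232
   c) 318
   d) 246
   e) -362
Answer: a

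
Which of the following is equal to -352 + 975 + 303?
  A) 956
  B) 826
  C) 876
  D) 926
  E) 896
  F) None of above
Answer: D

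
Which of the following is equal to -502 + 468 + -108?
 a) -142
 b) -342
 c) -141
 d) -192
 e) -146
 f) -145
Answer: a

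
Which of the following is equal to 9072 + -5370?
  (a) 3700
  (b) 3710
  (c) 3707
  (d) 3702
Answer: d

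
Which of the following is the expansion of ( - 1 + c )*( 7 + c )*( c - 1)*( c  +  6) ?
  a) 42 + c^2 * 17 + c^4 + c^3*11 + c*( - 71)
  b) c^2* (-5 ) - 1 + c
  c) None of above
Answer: a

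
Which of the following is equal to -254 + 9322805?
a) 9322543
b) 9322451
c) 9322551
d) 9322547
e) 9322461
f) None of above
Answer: c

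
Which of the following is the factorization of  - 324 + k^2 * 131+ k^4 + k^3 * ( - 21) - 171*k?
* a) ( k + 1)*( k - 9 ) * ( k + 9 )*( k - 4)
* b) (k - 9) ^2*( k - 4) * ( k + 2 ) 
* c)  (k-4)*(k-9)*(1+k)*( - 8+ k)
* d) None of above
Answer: d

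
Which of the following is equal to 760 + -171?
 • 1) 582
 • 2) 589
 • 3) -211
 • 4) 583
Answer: 2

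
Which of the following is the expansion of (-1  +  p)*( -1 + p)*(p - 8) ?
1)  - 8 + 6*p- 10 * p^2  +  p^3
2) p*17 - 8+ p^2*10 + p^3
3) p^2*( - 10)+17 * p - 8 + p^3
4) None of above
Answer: 3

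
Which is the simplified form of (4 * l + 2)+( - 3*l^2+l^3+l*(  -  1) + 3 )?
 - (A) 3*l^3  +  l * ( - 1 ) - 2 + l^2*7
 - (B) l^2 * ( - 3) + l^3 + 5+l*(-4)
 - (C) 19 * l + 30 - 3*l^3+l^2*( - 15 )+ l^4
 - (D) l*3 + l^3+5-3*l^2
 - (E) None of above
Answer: D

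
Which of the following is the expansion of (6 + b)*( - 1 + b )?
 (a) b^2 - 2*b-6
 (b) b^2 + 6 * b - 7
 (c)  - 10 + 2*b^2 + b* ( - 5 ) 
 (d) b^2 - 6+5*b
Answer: d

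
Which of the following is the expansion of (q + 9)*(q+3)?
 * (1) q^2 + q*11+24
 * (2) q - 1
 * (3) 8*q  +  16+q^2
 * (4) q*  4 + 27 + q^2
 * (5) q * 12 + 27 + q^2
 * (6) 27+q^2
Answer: 5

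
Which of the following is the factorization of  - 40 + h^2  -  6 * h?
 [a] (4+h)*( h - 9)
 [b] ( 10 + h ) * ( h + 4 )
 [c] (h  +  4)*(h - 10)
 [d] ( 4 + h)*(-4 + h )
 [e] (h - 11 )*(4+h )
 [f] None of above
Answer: c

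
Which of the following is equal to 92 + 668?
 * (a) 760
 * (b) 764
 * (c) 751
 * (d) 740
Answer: a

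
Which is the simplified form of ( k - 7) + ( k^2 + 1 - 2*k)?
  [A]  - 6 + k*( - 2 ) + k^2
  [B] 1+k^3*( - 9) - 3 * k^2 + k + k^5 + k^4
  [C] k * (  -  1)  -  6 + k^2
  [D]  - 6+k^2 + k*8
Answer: C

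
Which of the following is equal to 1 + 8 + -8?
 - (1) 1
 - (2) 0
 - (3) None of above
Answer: 1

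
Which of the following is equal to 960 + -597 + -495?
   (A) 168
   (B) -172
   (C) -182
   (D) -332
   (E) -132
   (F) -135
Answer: E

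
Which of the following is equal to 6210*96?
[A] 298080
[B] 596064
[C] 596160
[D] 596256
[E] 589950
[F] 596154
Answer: C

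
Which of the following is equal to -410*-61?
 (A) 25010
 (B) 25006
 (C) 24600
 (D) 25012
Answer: A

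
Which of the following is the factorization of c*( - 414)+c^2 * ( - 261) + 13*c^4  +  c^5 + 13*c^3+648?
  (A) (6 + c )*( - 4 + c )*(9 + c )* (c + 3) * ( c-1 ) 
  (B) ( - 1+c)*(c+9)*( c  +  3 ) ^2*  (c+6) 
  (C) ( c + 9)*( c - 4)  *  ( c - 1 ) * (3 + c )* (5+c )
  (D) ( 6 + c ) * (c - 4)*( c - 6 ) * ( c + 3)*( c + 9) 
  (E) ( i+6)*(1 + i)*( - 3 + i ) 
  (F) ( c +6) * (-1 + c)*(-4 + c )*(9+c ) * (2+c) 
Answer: A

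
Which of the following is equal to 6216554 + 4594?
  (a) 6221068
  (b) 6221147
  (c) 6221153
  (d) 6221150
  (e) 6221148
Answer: e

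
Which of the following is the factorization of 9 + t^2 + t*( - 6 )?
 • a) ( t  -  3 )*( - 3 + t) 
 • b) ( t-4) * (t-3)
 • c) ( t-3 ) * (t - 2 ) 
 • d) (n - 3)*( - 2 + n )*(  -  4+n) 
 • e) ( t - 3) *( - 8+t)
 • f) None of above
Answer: a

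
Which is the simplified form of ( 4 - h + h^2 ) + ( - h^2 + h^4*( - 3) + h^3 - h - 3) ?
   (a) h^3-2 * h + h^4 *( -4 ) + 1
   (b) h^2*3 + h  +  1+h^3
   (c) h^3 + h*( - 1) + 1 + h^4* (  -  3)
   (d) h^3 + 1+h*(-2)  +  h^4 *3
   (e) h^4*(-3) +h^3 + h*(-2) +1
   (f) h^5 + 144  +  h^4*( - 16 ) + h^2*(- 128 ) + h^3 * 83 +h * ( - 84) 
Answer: e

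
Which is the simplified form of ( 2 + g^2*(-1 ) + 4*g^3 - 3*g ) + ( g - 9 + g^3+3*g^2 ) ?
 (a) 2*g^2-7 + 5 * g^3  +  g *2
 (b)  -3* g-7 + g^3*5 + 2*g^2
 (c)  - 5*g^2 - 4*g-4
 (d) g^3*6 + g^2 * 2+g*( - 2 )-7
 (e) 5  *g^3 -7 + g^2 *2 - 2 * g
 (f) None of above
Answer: e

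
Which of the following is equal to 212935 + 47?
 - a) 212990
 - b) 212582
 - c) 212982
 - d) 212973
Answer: c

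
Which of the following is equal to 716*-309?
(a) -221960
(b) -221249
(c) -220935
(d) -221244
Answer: d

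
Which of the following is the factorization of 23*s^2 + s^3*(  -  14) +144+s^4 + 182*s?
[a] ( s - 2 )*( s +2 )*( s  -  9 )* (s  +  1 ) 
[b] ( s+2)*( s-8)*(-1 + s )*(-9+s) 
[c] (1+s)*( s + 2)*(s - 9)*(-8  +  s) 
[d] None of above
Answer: c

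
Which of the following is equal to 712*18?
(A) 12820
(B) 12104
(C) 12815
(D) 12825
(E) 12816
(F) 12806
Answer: E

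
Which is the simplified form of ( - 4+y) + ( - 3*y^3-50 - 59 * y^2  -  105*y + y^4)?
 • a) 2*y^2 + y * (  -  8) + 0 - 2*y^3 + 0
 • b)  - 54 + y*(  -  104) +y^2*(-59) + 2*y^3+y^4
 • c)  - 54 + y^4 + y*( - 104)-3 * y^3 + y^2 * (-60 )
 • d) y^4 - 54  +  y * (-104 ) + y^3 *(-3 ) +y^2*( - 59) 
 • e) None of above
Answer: d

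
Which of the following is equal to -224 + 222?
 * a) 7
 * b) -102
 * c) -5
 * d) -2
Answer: d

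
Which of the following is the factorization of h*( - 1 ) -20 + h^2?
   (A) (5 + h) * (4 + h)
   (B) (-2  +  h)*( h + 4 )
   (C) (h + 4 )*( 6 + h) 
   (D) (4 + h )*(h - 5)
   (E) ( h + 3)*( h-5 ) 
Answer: D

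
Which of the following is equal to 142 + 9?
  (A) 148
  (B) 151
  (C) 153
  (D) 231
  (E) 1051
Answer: B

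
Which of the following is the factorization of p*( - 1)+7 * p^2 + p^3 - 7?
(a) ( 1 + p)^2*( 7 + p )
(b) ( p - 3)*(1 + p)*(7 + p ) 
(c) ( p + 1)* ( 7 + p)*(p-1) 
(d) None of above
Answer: c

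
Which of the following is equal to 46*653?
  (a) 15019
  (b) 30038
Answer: b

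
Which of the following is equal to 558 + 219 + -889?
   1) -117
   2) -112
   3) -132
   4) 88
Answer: 2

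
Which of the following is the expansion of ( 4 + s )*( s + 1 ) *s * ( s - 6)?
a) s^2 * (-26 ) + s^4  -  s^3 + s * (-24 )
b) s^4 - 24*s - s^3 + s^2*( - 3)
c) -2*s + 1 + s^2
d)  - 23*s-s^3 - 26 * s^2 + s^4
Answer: a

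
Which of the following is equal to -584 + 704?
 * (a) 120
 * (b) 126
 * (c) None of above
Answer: a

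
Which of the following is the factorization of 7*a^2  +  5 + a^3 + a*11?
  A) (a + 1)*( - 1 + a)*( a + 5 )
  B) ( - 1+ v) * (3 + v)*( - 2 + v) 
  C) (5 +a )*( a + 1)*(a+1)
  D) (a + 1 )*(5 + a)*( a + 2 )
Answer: C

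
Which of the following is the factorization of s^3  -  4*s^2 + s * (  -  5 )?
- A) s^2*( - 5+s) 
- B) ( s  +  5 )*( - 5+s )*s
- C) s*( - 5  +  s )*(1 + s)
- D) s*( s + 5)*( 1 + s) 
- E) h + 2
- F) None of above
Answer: C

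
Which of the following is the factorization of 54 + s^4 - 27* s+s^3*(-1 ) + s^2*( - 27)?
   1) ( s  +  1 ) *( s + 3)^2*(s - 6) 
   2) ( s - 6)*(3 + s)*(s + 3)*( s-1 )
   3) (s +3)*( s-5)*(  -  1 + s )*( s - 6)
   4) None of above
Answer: 2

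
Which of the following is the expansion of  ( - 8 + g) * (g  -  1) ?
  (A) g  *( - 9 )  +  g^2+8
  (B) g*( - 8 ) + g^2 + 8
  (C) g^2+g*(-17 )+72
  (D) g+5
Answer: A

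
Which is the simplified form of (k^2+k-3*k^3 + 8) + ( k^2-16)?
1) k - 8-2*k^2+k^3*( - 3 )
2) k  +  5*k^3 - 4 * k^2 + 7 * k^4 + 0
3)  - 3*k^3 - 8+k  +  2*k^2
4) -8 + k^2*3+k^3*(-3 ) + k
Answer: 3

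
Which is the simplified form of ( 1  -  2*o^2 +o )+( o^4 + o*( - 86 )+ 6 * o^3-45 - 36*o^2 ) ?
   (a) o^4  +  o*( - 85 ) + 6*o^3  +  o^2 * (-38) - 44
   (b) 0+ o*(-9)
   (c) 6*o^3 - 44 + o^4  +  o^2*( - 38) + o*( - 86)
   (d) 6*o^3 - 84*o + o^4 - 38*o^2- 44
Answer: a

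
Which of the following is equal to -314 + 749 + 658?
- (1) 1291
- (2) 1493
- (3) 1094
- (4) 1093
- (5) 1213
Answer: 4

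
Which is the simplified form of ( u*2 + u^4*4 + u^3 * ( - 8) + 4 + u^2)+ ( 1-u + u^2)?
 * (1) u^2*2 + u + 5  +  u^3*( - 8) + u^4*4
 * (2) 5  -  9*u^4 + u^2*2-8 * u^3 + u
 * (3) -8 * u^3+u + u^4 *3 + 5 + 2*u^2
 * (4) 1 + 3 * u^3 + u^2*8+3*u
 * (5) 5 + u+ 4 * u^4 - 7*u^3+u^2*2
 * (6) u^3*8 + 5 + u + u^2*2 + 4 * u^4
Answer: 1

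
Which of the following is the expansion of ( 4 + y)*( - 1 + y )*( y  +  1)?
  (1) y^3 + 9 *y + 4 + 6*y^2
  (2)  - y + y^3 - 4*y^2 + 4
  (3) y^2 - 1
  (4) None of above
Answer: 4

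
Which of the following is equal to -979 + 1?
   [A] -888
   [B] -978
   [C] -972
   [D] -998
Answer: B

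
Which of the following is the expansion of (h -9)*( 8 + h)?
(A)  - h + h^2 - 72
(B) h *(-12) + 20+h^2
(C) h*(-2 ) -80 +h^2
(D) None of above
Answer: A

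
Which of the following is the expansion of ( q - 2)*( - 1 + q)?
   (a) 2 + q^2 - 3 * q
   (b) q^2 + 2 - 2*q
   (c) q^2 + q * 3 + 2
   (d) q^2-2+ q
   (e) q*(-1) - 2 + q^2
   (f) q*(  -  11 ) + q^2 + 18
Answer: a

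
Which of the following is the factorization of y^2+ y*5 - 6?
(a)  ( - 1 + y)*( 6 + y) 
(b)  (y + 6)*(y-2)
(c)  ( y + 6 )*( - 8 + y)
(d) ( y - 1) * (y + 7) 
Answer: a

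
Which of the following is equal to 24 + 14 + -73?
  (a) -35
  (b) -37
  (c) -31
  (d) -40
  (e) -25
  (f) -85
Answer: a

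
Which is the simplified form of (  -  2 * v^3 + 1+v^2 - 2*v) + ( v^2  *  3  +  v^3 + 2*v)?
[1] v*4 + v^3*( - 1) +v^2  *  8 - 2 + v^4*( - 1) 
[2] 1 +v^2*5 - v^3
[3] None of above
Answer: 3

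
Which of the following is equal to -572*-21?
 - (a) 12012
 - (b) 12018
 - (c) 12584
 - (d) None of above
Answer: a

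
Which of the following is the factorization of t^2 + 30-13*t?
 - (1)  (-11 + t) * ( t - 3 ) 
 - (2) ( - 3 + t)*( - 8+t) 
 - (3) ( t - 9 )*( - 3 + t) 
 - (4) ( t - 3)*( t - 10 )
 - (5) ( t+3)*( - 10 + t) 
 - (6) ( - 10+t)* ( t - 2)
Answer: 4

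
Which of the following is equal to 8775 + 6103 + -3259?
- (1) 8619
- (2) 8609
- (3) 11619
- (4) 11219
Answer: 3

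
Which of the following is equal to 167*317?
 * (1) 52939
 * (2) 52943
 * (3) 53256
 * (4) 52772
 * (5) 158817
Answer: 1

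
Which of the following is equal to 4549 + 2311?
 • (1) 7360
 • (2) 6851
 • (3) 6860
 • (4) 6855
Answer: 3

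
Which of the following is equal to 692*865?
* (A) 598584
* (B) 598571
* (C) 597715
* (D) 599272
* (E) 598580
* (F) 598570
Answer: E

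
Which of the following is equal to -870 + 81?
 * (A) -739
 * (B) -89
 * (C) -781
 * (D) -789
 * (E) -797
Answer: D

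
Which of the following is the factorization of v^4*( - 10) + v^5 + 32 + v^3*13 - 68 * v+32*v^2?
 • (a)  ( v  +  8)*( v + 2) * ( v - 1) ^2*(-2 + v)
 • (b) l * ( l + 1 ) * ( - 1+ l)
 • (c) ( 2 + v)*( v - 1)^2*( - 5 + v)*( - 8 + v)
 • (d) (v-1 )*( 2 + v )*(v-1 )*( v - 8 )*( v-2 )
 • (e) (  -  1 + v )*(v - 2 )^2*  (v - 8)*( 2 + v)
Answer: d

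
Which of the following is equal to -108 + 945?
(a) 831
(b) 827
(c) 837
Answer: c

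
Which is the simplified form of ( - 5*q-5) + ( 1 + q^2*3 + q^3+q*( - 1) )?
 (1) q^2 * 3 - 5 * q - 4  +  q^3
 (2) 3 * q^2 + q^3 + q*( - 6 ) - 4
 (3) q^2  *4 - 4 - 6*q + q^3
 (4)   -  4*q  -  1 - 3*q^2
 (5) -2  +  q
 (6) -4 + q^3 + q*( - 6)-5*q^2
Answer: 2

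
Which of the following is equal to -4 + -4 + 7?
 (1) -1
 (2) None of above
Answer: 1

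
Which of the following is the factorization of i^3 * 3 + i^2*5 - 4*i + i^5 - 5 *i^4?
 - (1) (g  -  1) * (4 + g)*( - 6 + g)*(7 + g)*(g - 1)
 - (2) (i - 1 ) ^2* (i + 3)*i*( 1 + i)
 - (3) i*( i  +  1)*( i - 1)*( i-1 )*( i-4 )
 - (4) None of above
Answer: 3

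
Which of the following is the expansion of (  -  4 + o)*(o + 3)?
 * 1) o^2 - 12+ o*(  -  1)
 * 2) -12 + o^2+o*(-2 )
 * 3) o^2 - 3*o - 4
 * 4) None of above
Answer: 1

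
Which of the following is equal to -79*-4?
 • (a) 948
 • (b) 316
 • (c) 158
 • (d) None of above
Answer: b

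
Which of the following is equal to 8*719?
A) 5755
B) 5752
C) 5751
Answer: B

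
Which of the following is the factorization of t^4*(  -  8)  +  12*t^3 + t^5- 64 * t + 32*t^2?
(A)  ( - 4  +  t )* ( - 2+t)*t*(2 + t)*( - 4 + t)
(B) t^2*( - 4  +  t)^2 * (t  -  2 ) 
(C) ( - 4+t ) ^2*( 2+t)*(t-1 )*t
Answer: A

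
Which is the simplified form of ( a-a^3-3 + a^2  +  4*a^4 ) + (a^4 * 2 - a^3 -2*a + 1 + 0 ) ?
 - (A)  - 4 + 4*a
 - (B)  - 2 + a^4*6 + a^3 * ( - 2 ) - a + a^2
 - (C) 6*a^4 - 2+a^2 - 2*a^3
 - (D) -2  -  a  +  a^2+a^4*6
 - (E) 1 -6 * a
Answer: B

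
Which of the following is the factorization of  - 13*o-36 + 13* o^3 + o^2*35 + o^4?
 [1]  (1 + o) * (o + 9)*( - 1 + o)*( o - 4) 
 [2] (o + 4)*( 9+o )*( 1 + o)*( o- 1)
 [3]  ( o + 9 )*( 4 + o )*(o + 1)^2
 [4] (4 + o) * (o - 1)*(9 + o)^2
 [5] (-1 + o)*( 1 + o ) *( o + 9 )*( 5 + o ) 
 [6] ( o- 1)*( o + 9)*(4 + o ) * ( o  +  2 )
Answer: 2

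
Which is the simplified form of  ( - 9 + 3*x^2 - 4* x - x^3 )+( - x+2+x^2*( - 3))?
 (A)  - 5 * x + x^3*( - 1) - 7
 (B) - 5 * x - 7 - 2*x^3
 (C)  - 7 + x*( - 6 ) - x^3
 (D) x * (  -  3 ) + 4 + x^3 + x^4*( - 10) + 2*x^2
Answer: A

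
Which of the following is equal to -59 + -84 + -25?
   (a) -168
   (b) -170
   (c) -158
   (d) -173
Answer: a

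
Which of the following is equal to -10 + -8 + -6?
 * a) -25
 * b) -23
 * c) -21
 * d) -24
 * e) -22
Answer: d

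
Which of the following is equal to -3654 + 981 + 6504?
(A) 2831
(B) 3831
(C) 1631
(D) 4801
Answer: B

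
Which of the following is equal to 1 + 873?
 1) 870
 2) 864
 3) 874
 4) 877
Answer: 3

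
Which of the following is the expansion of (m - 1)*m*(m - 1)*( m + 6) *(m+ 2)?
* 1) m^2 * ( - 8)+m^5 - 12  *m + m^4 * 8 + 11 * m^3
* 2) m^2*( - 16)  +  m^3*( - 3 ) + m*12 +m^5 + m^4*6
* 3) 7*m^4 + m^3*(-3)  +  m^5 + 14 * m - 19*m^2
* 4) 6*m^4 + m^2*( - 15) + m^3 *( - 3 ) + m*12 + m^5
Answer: 2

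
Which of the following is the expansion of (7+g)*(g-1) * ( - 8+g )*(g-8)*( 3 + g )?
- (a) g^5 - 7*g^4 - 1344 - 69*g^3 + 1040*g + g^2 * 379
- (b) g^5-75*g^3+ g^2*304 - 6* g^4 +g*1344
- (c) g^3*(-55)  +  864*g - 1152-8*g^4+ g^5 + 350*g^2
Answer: a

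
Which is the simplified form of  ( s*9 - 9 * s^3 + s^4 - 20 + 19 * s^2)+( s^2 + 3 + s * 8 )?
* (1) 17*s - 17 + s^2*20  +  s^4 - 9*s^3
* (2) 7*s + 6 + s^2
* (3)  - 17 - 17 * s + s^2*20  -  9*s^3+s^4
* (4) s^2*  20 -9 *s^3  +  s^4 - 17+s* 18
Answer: 1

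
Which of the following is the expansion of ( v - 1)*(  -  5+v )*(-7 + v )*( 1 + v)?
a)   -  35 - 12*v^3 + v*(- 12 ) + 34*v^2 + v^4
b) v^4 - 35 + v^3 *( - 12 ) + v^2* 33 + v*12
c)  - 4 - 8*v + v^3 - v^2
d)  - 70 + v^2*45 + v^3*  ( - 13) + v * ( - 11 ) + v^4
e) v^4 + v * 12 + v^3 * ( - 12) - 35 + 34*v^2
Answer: e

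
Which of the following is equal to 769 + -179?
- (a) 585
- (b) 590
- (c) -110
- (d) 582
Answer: b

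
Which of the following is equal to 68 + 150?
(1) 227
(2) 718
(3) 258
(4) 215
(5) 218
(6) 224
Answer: 5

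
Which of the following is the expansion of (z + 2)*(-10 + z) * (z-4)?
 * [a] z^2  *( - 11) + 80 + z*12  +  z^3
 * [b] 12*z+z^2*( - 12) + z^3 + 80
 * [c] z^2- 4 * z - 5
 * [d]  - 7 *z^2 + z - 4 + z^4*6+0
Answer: b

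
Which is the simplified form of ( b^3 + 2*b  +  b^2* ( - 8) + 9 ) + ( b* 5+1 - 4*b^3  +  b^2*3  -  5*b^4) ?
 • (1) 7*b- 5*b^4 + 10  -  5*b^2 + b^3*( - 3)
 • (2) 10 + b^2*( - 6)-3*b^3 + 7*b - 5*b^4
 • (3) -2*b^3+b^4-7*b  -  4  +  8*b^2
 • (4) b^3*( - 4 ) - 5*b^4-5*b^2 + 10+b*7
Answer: 1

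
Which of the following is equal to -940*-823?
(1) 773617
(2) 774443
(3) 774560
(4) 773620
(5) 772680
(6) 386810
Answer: 4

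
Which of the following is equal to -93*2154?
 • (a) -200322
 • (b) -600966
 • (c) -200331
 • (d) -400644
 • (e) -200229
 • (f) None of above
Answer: a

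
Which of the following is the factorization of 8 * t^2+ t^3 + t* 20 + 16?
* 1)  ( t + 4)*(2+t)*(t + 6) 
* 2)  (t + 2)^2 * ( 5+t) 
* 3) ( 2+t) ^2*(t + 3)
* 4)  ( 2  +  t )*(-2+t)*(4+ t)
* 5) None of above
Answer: 5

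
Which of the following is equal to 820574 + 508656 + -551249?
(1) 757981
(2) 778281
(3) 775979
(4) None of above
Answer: 4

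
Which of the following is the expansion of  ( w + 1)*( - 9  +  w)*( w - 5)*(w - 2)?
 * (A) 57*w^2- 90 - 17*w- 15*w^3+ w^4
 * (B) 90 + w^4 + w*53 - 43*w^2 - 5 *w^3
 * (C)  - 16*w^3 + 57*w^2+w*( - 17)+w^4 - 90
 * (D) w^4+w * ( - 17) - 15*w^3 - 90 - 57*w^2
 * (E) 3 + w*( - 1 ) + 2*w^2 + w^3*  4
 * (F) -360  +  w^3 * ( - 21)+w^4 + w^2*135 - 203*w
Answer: A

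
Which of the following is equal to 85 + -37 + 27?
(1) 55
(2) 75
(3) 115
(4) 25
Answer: 2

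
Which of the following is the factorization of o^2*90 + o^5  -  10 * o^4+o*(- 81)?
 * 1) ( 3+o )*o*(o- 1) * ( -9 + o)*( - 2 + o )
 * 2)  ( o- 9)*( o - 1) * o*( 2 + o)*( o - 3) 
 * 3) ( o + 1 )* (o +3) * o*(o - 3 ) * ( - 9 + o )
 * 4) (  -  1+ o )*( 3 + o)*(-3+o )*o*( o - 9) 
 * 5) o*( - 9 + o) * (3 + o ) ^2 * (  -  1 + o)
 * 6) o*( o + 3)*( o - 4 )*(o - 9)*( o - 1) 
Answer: 4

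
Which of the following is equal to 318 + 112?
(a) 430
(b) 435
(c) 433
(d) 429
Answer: a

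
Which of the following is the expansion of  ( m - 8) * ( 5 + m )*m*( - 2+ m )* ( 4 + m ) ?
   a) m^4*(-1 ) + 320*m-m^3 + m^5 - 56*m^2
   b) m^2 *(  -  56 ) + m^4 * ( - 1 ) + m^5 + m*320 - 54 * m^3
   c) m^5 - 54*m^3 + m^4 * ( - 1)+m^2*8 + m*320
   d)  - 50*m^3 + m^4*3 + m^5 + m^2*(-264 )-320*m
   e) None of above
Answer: b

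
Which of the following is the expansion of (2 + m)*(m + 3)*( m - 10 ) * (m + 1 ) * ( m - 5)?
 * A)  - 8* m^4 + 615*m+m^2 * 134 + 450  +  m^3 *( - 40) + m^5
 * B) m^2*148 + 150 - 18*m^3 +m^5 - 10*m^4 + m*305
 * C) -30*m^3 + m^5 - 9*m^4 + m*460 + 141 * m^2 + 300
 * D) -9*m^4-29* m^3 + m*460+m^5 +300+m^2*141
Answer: D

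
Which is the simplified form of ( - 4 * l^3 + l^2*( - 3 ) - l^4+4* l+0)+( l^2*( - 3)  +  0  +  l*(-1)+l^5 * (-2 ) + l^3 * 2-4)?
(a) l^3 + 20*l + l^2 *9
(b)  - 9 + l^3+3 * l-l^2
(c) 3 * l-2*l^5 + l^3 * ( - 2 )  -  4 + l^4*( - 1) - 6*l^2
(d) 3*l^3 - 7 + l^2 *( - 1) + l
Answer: c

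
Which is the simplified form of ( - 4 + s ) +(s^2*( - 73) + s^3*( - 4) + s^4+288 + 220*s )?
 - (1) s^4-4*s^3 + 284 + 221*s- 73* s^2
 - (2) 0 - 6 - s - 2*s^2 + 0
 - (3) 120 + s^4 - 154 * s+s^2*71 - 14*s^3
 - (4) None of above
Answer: 1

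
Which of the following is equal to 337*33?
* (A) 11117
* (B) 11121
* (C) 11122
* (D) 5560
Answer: B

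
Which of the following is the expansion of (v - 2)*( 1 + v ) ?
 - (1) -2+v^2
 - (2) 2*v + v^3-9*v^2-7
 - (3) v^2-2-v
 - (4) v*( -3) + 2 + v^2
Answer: 3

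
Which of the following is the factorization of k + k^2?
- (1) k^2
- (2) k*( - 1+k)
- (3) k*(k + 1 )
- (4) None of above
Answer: 3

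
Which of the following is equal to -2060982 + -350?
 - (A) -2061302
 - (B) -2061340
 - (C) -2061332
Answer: C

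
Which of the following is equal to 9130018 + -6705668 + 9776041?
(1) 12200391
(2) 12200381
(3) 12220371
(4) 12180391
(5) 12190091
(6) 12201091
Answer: 1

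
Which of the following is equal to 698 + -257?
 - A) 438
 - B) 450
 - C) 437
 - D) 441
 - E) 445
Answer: D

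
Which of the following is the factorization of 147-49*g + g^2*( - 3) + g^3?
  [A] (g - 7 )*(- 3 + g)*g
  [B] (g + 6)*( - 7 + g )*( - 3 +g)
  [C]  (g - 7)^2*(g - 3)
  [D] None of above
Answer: D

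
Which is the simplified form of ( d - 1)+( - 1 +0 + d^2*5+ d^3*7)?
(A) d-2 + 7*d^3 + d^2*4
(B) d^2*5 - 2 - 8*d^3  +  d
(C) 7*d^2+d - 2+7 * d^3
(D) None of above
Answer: D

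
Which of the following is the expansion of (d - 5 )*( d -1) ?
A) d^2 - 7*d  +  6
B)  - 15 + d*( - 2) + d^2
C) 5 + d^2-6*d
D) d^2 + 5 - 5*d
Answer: C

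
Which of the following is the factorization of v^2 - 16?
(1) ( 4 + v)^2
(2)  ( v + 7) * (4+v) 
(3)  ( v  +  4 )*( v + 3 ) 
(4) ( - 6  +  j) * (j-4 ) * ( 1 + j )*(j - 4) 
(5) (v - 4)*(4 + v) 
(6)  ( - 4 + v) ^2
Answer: 5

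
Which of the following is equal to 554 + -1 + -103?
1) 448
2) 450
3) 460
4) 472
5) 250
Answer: 2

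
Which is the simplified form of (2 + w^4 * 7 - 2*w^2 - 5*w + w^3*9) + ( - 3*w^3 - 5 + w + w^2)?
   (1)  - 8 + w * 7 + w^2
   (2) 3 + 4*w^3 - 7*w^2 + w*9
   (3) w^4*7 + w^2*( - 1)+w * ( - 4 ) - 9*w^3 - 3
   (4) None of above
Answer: 4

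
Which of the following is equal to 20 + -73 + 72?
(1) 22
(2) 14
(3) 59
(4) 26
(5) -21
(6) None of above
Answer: 6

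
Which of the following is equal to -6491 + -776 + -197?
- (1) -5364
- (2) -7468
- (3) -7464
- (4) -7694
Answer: 3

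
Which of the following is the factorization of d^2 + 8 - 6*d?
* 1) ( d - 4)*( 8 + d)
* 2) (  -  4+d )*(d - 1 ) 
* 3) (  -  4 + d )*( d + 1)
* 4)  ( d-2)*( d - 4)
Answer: 4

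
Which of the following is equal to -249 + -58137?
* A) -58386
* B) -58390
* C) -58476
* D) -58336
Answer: A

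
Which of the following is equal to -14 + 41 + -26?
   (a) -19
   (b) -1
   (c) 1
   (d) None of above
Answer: c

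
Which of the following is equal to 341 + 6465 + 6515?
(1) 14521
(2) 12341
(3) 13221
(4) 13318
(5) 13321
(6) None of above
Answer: 5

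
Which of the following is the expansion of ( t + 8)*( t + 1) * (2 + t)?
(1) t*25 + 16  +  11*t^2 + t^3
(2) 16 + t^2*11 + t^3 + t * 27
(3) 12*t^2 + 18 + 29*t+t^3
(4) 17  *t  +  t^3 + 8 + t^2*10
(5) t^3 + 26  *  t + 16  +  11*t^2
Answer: 5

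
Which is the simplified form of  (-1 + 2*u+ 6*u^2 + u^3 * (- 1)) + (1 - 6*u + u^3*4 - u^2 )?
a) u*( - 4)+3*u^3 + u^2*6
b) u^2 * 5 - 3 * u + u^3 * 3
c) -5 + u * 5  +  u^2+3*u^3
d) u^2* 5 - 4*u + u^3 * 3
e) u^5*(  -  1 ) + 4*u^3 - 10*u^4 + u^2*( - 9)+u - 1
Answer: d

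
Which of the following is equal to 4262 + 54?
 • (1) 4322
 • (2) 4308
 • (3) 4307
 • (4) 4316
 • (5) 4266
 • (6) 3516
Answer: 4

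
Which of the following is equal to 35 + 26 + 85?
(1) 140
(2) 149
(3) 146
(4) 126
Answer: 3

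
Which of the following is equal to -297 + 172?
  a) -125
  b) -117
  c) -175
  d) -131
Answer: a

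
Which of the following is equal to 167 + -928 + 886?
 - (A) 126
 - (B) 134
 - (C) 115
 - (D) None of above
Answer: D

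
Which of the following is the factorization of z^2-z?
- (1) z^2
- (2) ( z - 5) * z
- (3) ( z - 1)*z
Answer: 3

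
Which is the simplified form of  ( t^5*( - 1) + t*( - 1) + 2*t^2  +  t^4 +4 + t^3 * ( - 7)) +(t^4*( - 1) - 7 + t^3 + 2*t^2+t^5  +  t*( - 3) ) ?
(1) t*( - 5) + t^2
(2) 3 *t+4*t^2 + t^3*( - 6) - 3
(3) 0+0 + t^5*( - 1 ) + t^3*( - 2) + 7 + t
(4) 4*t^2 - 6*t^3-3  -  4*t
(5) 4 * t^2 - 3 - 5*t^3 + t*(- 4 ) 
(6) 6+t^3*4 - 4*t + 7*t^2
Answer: 4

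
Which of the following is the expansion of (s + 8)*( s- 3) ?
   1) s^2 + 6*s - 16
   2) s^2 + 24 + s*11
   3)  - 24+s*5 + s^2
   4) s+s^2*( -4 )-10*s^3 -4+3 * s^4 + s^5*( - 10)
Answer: 3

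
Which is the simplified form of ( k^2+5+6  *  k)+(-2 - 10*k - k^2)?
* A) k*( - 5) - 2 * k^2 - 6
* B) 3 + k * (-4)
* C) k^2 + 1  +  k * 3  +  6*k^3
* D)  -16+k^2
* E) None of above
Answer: B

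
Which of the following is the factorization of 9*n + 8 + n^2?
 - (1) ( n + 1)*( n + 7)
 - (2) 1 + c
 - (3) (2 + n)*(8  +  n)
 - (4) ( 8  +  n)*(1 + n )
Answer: 4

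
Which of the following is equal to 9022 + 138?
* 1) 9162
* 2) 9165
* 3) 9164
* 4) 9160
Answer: 4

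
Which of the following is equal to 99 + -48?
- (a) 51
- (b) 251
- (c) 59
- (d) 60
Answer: a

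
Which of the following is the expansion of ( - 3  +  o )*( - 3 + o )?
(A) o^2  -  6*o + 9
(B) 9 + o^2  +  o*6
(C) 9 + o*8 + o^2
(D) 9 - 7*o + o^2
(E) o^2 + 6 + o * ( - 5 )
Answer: A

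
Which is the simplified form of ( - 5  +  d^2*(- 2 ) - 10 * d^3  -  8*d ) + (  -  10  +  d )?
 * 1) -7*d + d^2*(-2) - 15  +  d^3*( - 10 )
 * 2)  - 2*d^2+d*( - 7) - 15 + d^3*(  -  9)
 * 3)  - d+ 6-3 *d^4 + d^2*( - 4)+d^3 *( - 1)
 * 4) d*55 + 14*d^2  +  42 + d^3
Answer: 1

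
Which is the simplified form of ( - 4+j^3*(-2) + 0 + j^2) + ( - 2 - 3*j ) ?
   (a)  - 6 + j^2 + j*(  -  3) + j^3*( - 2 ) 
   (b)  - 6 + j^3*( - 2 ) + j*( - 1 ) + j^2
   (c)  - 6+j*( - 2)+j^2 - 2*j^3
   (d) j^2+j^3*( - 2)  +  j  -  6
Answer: a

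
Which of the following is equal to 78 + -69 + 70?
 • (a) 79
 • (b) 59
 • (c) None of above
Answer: a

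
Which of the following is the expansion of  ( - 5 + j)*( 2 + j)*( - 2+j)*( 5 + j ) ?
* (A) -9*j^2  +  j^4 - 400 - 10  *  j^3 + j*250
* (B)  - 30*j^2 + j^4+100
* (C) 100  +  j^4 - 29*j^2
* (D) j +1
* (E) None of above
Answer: C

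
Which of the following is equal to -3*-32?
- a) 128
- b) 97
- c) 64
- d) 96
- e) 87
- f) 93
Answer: d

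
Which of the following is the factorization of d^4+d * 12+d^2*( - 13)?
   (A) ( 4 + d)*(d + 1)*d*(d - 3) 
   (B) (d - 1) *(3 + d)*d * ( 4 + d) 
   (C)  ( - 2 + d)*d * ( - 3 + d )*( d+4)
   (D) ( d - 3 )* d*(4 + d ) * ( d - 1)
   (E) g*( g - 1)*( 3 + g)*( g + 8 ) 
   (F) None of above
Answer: D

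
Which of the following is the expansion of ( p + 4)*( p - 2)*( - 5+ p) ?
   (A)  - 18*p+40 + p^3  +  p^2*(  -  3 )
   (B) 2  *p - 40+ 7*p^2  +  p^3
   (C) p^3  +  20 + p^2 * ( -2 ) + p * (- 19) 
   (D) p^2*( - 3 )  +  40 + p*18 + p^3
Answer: A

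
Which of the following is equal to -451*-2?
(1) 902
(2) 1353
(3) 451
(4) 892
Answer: 1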